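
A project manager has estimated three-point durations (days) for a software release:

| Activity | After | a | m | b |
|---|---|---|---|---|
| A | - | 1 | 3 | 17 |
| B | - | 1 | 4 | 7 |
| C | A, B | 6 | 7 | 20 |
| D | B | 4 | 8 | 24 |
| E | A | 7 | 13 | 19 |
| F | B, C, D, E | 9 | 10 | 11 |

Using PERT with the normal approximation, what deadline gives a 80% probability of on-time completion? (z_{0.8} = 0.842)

te_A = (1 + 4·3 + 17)/6 = 30/6 = 5; σ²_A = ((17−1)/6)² = 7.111
te_B = (1 + 4·4 + 7)/6 = 24/6 = 4; σ²_B = ((7−1)/6)² = 1.000
te_C = (6 + 4·7 + 20)/6 = 54/6 = 9; σ²_C = ((20−6)/6)² = 5.444
te_D = (4 + 4·8 + 24)/6 = 60/6 = 10; σ²_D = ((24−4)/6)² = 11.111
te_E = (7 + 4·13 + 19)/6 = 78/6 = 13; σ²_E = ((19−7)/6)² = 4.000
te_F = (9 + 4·10 + 11)/6 = 60/6 = 10; σ²_F = ((11−9)/6)² = 0.111

Forward pass:
ES_A = 0; EF_A = 5
ES_B = 0; EF_B = 4
ES_C = max(EF_A=5, EF_B=4) = 5; EF_C = 5+9 = 14
ES_D = 4; EF_D = 4+10 = 14
ES_E = 5; EF_E = 5+13 = 18
ES_F = max(EF_B=4, EF_C=14, EF_D=14, EF_E=18) = 18; EF_F = 18+10 = 28
Expected project duration μ = 28 days. Critical path: A → E → F.

Variance along critical path = 7.111 + 4.000 + 0.111 = 11.222; σ = 3.350 days.
D = μ + z·σ = 28 + 0.842·3.350 = 30.8 days

30.8 days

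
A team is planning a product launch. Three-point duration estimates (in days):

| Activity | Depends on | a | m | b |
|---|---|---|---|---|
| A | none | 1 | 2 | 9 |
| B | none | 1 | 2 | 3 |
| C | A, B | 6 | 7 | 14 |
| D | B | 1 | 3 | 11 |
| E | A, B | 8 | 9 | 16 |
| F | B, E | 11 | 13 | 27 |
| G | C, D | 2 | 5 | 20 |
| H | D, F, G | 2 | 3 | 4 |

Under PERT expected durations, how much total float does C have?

te_A = (1 + 4·2 + 9)/6 = 18/6 = 3
te_B = (1 + 4·2 + 3)/6 = 12/6 = 2
te_C = (6 + 4·7 + 14)/6 = 48/6 = 8
te_D = (1 + 4·3 + 11)/6 = 24/6 = 4
te_E = (8 + 4·9 + 16)/6 = 60/6 = 10
te_F = (11 + 4·13 + 27)/6 = 90/6 = 15
te_G = (2 + 4·5 + 20)/6 = 42/6 = 7
te_H = (2 + 4·3 + 4)/6 = 18/6 = 3

Forward pass:
ES_A = 0; EF_A = 3
ES_B = 0; EF_B = 2
ES_C = max(EF_A=3, EF_B=2) = 3; EF_C = 3+8 = 11
ES_D = 2; EF_D = 2+4 = 6
ES_E = max(EF_A=3, EF_B=2) = 3; EF_E = 3+10 = 13
ES_F = max(EF_B=2, EF_E=13) = 13; EF_F = 13+15 = 28
ES_G = max(EF_C=11, EF_D=6) = 11; EF_G = 11+7 = 18
ES_H = max(EF_D=6, EF_F=28, EF_G=18) = 28; EF_H = 28+3 = 31
Expected project duration μ = 31 days. Critical path: A → E → F → H.

Backward pass:
LF_H = 31; LS_H = 31−3 = 28
LF_G = LS_H = 28; LS_G = 28−7 = 21
LF_F = LS_H = 28; LS_F = 28−15 = 13
LF_E = LS_F = 13; LS_E = 13−10 = 3
LF_D = min(LS_G=21, LS_H=28) = 21; LS_D = 21−4 = 17
LF_C = LS_G = 21; LS_C = 21−8 = 13
LF_B = min(LS_C=13, LS_D=17, LS_E=3, LS_F=13) = 3; LS_B = 3−2 = 1
LF_A = min(LS_C=13, LS_E=3) = 3; LS_A = 3−3 = 0
Slack_C = LS_C − ES_C = 13 − 3 = 10

10 days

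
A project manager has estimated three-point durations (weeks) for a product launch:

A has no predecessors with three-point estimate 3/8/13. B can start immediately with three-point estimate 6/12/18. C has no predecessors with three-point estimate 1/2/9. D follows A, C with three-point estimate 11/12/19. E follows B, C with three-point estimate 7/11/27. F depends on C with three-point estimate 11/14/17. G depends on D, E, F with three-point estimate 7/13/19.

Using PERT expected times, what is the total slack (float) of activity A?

te_A = (3 + 4·8 + 13)/6 = 48/6 = 8
te_B = (6 + 4·12 + 18)/6 = 72/6 = 12
te_C = (1 + 4·2 + 9)/6 = 18/6 = 3
te_D = (11 + 4·12 + 19)/6 = 78/6 = 13
te_E = (7 + 4·11 + 27)/6 = 78/6 = 13
te_F = (11 + 4·14 + 17)/6 = 84/6 = 14
te_G = (7 + 4·13 + 19)/6 = 78/6 = 13

Forward pass:
ES_A = 0; EF_A = 8
ES_B = 0; EF_B = 12
ES_C = 0; EF_C = 3
ES_D = max(EF_A=8, EF_C=3) = 8; EF_D = 8+13 = 21
ES_E = max(EF_B=12, EF_C=3) = 12; EF_E = 12+13 = 25
ES_F = 3; EF_F = 3+14 = 17
ES_G = max(EF_D=21, EF_E=25, EF_F=17) = 25; EF_G = 25+13 = 38
Expected project duration μ = 38 weeks. Critical path: B → E → G.

Backward pass:
LF_G = 38; LS_G = 38−13 = 25
LF_F = LS_G = 25; LS_F = 25−14 = 11
LF_E = LS_G = 25; LS_E = 25−13 = 12
LF_D = LS_G = 25; LS_D = 25−13 = 12
LF_C = min(LS_D=12, LS_E=12, LS_F=11) = 11; LS_C = 11−3 = 8
LF_B = LS_E = 12; LS_B = 12−12 = 0
LF_A = LS_D = 12; LS_A = 12−8 = 4
Slack_A = LS_A − ES_A = 4 − 0 = 4

4 weeks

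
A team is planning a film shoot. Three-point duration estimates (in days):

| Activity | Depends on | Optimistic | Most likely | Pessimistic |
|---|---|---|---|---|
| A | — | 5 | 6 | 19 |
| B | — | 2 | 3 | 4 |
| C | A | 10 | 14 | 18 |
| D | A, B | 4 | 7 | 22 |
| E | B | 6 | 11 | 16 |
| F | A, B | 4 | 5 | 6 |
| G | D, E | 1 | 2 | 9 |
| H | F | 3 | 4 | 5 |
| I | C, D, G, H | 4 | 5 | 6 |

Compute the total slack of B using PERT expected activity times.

te_A = (5 + 4·6 + 19)/6 = 48/6 = 8
te_B = (2 + 4·3 + 4)/6 = 18/6 = 3
te_C = (10 + 4·14 + 18)/6 = 84/6 = 14
te_D = (4 + 4·7 + 22)/6 = 54/6 = 9
te_E = (6 + 4·11 + 16)/6 = 66/6 = 11
te_F = (4 + 4·5 + 6)/6 = 30/6 = 5
te_G = (1 + 4·2 + 9)/6 = 18/6 = 3
te_H = (3 + 4·4 + 5)/6 = 24/6 = 4
te_I = (4 + 4·5 + 6)/6 = 30/6 = 5

Forward pass:
ES_A = 0; EF_A = 8
ES_B = 0; EF_B = 3
ES_C = 8; EF_C = 8+14 = 22
ES_D = max(EF_A=8, EF_B=3) = 8; EF_D = 8+9 = 17
ES_E = 3; EF_E = 3+11 = 14
ES_F = max(EF_A=8, EF_B=3) = 8; EF_F = 8+5 = 13
ES_G = max(EF_D=17, EF_E=14) = 17; EF_G = 17+3 = 20
ES_H = 13; EF_H = 13+4 = 17
ES_I = max(EF_C=22, EF_D=17, EF_G=20, EF_H=17) = 22; EF_I = 22+5 = 27
Expected project duration μ = 27 days. Critical path: A → C → I.

Backward pass:
LF_I = 27; LS_I = 27−5 = 22
LF_H = LS_I = 22; LS_H = 22−4 = 18
LF_G = LS_I = 22; LS_G = 22−3 = 19
LF_F = LS_H = 18; LS_F = 18−5 = 13
LF_E = LS_G = 19; LS_E = 19−11 = 8
LF_D = min(LS_G=19, LS_I=22) = 19; LS_D = 19−9 = 10
LF_C = LS_I = 22; LS_C = 22−14 = 8
LF_B = min(LS_D=10, LS_E=8, LS_F=13) = 8; LS_B = 8−3 = 5
LF_A = min(LS_C=8, LS_D=10, LS_F=13) = 8; LS_A = 8−8 = 0
Slack_B = LS_B − ES_B = 5 − 0 = 5

5 days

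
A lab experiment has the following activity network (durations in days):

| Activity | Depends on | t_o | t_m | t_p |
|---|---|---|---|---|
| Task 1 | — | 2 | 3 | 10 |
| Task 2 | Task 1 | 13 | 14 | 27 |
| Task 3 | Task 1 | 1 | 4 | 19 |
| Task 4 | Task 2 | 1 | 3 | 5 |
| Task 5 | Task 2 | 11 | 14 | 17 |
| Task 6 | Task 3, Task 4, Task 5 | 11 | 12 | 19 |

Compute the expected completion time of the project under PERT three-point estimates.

47 days

te_Task 1 = (2 + 4·3 + 10)/6 = 24/6 = 4
te_Task 2 = (13 + 4·14 + 27)/6 = 96/6 = 16
te_Task 3 = (1 + 4·4 + 19)/6 = 36/6 = 6
te_Task 4 = (1 + 4·3 + 5)/6 = 18/6 = 3
te_Task 5 = (11 + 4·14 + 17)/6 = 84/6 = 14
te_Task 6 = (11 + 4·12 + 19)/6 = 78/6 = 13

Forward pass:
ES_Task 1 = 0; EF_Task 1 = 4
ES_Task 2 = 4; EF_Task 2 = 4+16 = 20
ES_Task 3 = 4; EF_Task 3 = 4+6 = 10
ES_Task 4 = 20; EF_Task 4 = 20+3 = 23
ES_Task 5 = 20; EF_Task 5 = 20+14 = 34
ES_Task 6 = max(EF_Task 3=10, EF_Task 4=23, EF_Task 5=34) = 34; EF_Task 6 = 34+13 = 47
Expected project duration μ = 47 days. Critical path: Task 1 → Task 2 → Task 5 → Task 6.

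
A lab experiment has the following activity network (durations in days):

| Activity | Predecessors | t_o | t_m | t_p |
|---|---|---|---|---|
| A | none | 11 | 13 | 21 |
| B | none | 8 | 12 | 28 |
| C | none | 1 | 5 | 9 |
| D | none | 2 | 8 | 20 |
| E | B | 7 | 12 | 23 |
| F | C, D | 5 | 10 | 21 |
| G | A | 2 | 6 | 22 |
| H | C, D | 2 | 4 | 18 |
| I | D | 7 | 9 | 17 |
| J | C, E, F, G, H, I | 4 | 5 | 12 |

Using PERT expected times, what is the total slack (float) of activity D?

te_A = (11 + 4·13 + 21)/6 = 84/6 = 14
te_B = (8 + 4·12 + 28)/6 = 84/6 = 14
te_C = (1 + 4·5 + 9)/6 = 30/6 = 5
te_D = (2 + 4·8 + 20)/6 = 54/6 = 9
te_E = (7 + 4·12 + 23)/6 = 78/6 = 13
te_F = (5 + 4·10 + 21)/6 = 66/6 = 11
te_G = (2 + 4·6 + 22)/6 = 48/6 = 8
te_H = (2 + 4·4 + 18)/6 = 36/6 = 6
te_I = (7 + 4·9 + 17)/6 = 60/6 = 10
te_J = (4 + 4·5 + 12)/6 = 36/6 = 6

Forward pass:
ES_A = 0; EF_A = 14
ES_B = 0; EF_B = 14
ES_C = 0; EF_C = 5
ES_D = 0; EF_D = 9
ES_E = 14; EF_E = 14+13 = 27
ES_F = max(EF_C=5, EF_D=9) = 9; EF_F = 9+11 = 20
ES_G = 14; EF_G = 14+8 = 22
ES_H = max(EF_C=5, EF_D=9) = 9; EF_H = 9+6 = 15
ES_I = 9; EF_I = 9+10 = 19
ES_J = max(EF_C=5, EF_E=27, EF_F=20, EF_G=22, EF_H=15, EF_I=19) = 27; EF_J = 27+6 = 33
Expected project duration μ = 33 days. Critical path: B → E → J.

Backward pass:
LF_J = 33; LS_J = 33−6 = 27
LF_I = LS_J = 27; LS_I = 27−10 = 17
LF_H = LS_J = 27; LS_H = 27−6 = 21
LF_G = LS_J = 27; LS_G = 27−8 = 19
LF_F = LS_J = 27; LS_F = 27−11 = 16
LF_E = LS_J = 27; LS_E = 27−13 = 14
LF_D = min(LS_F=16, LS_H=21, LS_I=17) = 16; LS_D = 16−9 = 7
LF_C = min(LS_F=16, LS_H=21, LS_J=27) = 16; LS_C = 16−5 = 11
LF_B = LS_E = 14; LS_B = 14−14 = 0
LF_A = LS_G = 19; LS_A = 19−14 = 5
Slack_D = LS_D − ES_D = 7 − 0 = 7

7 days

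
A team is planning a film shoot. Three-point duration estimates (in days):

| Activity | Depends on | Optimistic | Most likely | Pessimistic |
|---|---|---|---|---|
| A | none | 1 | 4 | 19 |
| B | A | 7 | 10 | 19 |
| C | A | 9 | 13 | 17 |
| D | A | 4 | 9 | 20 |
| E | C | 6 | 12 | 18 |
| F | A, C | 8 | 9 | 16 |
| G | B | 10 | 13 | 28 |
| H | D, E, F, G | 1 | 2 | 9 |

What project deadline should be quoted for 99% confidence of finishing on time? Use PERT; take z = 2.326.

te_A = (1 + 4·4 + 19)/6 = 36/6 = 6; σ²_A = ((19−1)/6)² = 9.000
te_B = (7 + 4·10 + 19)/6 = 66/6 = 11; σ²_B = ((19−7)/6)² = 4.000
te_C = (9 + 4·13 + 17)/6 = 78/6 = 13; σ²_C = ((17−9)/6)² = 1.778
te_D = (4 + 4·9 + 20)/6 = 60/6 = 10; σ²_D = ((20−4)/6)² = 7.111
te_E = (6 + 4·12 + 18)/6 = 72/6 = 12; σ²_E = ((18−6)/6)² = 4.000
te_F = (8 + 4·9 + 16)/6 = 60/6 = 10; σ²_F = ((16−8)/6)² = 1.778
te_G = (10 + 4·13 + 28)/6 = 90/6 = 15; σ²_G = ((28−10)/6)² = 9.000
te_H = (1 + 4·2 + 9)/6 = 18/6 = 3; σ²_H = ((9−1)/6)² = 1.778

Forward pass:
ES_A = 0; EF_A = 6
ES_B = 6; EF_B = 6+11 = 17
ES_C = 6; EF_C = 6+13 = 19
ES_D = 6; EF_D = 6+10 = 16
ES_E = 19; EF_E = 19+12 = 31
ES_F = max(EF_A=6, EF_C=19) = 19; EF_F = 19+10 = 29
ES_G = 17; EF_G = 17+15 = 32
ES_H = max(EF_D=16, EF_E=31, EF_F=29, EF_G=32) = 32; EF_H = 32+3 = 35
Expected project duration μ = 35 days. Critical path: A → B → G → H.

Variance along critical path = 9.000 + 4.000 + 9.000 + 1.778 = 23.778; σ = 4.876 days.
D = μ + z·σ = 35 + 2.326·4.876 = 46.3 days

46.3 days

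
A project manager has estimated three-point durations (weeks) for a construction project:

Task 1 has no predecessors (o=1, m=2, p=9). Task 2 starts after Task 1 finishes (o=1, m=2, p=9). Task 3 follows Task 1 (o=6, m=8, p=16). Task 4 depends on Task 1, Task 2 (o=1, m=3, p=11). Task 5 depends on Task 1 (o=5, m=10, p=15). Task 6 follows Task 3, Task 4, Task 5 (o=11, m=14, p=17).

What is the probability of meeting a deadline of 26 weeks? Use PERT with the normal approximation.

te_Task 1 = (1 + 4·2 + 9)/6 = 18/6 = 3; σ²_Task 1 = ((9−1)/6)² = 1.778
te_Task 2 = (1 + 4·2 + 9)/6 = 18/6 = 3; σ²_Task 2 = ((9−1)/6)² = 1.778
te_Task 3 = (6 + 4·8 + 16)/6 = 54/6 = 9; σ²_Task 3 = ((16−6)/6)² = 2.778
te_Task 4 = (1 + 4·3 + 11)/6 = 24/6 = 4; σ²_Task 4 = ((11−1)/6)² = 2.778
te_Task 5 = (5 + 4·10 + 15)/6 = 60/6 = 10; σ²_Task 5 = ((15−5)/6)² = 2.778
te_Task 6 = (11 + 4·14 + 17)/6 = 84/6 = 14; σ²_Task 6 = ((17−11)/6)² = 1.000

Forward pass:
ES_Task 1 = 0; EF_Task 1 = 3
ES_Task 2 = 3; EF_Task 2 = 3+3 = 6
ES_Task 3 = 3; EF_Task 3 = 3+9 = 12
ES_Task 4 = max(EF_Task 1=3, EF_Task 2=6) = 6; EF_Task 4 = 6+4 = 10
ES_Task 5 = 3; EF_Task 5 = 3+10 = 13
ES_Task 6 = max(EF_Task 3=12, EF_Task 4=10, EF_Task 5=13) = 13; EF_Task 6 = 13+14 = 27
Expected project duration μ = 27 weeks. Critical path: Task 1 → Task 5 → Task 6.

Variance along critical path = 1.778 + 2.778 + 1.000 = 5.556; σ = √5.556 = 2.357 weeks.
Z = (26 − 27) / 2.357 = -0.424
P(T ≤ 26) = Φ(-0.424) ≈ 0.336

0.336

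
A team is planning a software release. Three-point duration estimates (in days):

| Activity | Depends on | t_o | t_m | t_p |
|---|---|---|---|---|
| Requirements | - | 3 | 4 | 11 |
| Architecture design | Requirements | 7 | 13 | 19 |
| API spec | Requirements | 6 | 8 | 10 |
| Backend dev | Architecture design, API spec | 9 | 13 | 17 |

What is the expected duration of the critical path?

31 days

te_Requirements = (3 + 4·4 + 11)/6 = 30/6 = 5
te_Architecture design = (7 + 4·13 + 19)/6 = 78/6 = 13
te_API spec = (6 + 4·8 + 10)/6 = 48/6 = 8
te_Backend dev = (9 + 4·13 + 17)/6 = 78/6 = 13

Forward pass:
ES_Requirements = 0; EF_Requirements = 5
ES_Architecture design = 5; EF_Architecture design = 5+13 = 18
ES_API spec = 5; EF_API spec = 5+8 = 13
ES_Backend dev = max(EF_Architecture design=18, EF_API spec=13) = 18; EF_Backend dev = 18+13 = 31
Expected project duration μ = 31 days. Critical path: Requirements → Architecture design → Backend dev.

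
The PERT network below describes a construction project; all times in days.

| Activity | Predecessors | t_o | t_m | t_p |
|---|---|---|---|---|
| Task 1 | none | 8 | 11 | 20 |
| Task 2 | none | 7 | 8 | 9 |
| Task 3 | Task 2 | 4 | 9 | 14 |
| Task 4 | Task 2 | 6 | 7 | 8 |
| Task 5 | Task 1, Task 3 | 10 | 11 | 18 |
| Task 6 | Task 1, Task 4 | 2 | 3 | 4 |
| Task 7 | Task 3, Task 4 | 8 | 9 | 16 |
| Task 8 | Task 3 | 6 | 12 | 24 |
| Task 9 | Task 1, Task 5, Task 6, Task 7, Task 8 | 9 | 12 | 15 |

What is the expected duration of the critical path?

te_Task 1 = (8 + 4·11 + 20)/6 = 72/6 = 12
te_Task 2 = (7 + 4·8 + 9)/6 = 48/6 = 8
te_Task 3 = (4 + 4·9 + 14)/6 = 54/6 = 9
te_Task 4 = (6 + 4·7 + 8)/6 = 42/6 = 7
te_Task 5 = (10 + 4·11 + 18)/6 = 72/6 = 12
te_Task 6 = (2 + 4·3 + 4)/6 = 18/6 = 3
te_Task 7 = (8 + 4·9 + 16)/6 = 60/6 = 10
te_Task 8 = (6 + 4·12 + 24)/6 = 78/6 = 13
te_Task 9 = (9 + 4·12 + 15)/6 = 72/6 = 12

Forward pass:
ES_Task 1 = 0; EF_Task 1 = 12
ES_Task 2 = 0; EF_Task 2 = 8
ES_Task 3 = 8; EF_Task 3 = 8+9 = 17
ES_Task 4 = 8; EF_Task 4 = 8+7 = 15
ES_Task 5 = max(EF_Task 1=12, EF_Task 3=17) = 17; EF_Task 5 = 17+12 = 29
ES_Task 6 = max(EF_Task 1=12, EF_Task 4=15) = 15; EF_Task 6 = 15+3 = 18
ES_Task 7 = max(EF_Task 3=17, EF_Task 4=15) = 17; EF_Task 7 = 17+10 = 27
ES_Task 8 = 17; EF_Task 8 = 17+13 = 30
ES_Task 9 = max(EF_Task 1=12, EF_Task 5=29, EF_Task 6=18, EF_Task 7=27, EF_Task 8=30) = 30; EF_Task 9 = 30+12 = 42
Expected project duration μ = 42 days. Critical path: Task 2 → Task 3 → Task 8 → Task 9.

42 days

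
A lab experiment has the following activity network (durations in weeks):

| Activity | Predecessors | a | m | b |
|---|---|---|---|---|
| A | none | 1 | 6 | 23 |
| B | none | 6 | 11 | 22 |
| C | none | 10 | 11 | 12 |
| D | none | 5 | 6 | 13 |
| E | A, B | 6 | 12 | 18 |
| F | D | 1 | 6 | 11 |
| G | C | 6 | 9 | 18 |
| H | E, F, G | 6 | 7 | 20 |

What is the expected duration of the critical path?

33 weeks

te_A = (1 + 4·6 + 23)/6 = 48/6 = 8
te_B = (6 + 4·11 + 22)/6 = 72/6 = 12
te_C = (10 + 4·11 + 12)/6 = 66/6 = 11
te_D = (5 + 4·6 + 13)/6 = 42/6 = 7
te_E = (6 + 4·12 + 18)/6 = 72/6 = 12
te_F = (1 + 4·6 + 11)/6 = 36/6 = 6
te_G = (6 + 4·9 + 18)/6 = 60/6 = 10
te_H = (6 + 4·7 + 20)/6 = 54/6 = 9

Forward pass:
ES_A = 0; EF_A = 8
ES_B = 0; EF_B = 12
ES_C = 0; EF_C = 11
ES_D = 0; EF_D = 7
ES_E = max(EF_A=8, EF_B=12) = 12; EF_E = 12+12 = 24
ES_F = 7; EF_F = 7+6 = 13
ES_G = 11; EF_G = 11+10 = 21
ES_H = max(EF_E=24, EF_F=13, EF_G=21) = 24; EF_H = 24+9 = 33
Expected project duration μ = 33 weeks. Critical path: B → E → H.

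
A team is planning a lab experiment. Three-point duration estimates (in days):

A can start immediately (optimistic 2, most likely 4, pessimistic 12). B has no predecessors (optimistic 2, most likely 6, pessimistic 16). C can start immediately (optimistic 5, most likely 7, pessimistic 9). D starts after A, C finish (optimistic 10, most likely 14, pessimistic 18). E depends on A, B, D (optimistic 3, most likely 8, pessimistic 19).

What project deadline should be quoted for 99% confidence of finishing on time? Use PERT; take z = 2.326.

37.1 days

te_A = (2 + 4·4 + 12)/6 = 30/6 = 5; σ²_A = ((12−2)/6)² = 2.778
te_B = (2 + 4·6 + 16)/6 = 42/6 = 7; σ²_B = ((16−2)/6)² = 5.444
te_C = (5 + 4·7 + 9)/6 = 42/6 = 7; σ²_C = ((9−5)/6)² = 0.444
te_D = (10 + 4·14 + 18)/6 = 84/6 = 14; σ²_D = ((18−10)/6)² = 1.778
te_E = (3 + 4·8 + 19)/6 = 54/6 = 9; σ²_E = ((19−3)/6)² = 7.111

Forward pass:
ES_A = 0; EF_A = 5
ES_B = 0; EF_B = 7
ES_C = 0; EF_C = 7
ES_D = max(EF_A=5, EF_C=7) = 7; EF_D = 7+14 = 21
ES_E = max(EF_A=5, EF_B=7, EF_D=21) = 21; EF_E = 21+9 = 30
Expected project duration μ = 30 days. Critical path: C → D → E.

Variance along critical path = 0.444 + 1.778 + 7.111 = 9.333; σ = 3.055 days.
D = μ + z·σ = 30 + 2.326·3.055 = 37.1 days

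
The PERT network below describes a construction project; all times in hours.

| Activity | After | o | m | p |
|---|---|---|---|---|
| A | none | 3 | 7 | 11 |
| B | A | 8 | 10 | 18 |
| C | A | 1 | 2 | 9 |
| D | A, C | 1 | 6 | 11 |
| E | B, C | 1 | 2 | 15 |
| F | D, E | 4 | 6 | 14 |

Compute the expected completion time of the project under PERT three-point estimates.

29 hours

te_A = (3 + 4·7 + 11)/6 = 42/6 = 7
te_B = (8 + 4·10 + 18)/6 = 66/6 = 11
te_C = (1 + 4·2 + 9)/6 = 18/6 = 3
te_D = (1 + 4·6 + 11)/6 = 36/6 = 6
te_E = (1 + 4·2 + 15)/6 = 24/6 = 4
te_F = (4 + 4·6 + 14)/6 = 42/6 = 7

Forward pass:
ES_A = 0; EF_A = 7
ES_B = 7; EF_B = 7+11 = 18
ES_C = 7; EF_C = 7+3 = 10
ES_D = max(EF_A=7, EF_C=10) = 10; EF_D = 10+6 = 16
ES_E = max(EF_B=18, EF_C=10) = 18; EF_E = 18+4 = 22
ES_F = max(EF_D=16, EF_E=22) = 22; EF_F = 22+7 = 29
Expected project duration μ = 29 hours. Critical path: A → B → E → F.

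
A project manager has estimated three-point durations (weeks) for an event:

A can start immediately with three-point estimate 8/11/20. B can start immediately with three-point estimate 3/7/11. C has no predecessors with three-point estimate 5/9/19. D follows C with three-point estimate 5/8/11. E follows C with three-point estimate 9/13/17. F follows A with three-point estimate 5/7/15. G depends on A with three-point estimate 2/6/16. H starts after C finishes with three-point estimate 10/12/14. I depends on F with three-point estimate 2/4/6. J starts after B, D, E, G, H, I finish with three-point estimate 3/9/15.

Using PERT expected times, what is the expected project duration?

te_A = (8 + 4·11 + 20)/6 = 72/6 = 12
te_B = (3 + 4·7 + 11)/6 = 42/6 = 7
te_C = (5 + 4·9 + 19)/6 = 60/6 = 10
te_D = (5 + 4·8 + 11)/6 = 48/6 = 8
te_E = (9 + 4·13 + 17)/6 = 78/6 = 13
te_F = (5 + 4·7 + 15)/6 = 48/6 = 8
te_G = (2 + 4·6 + 16)/6 = 42/6 = 7
te_H = (10 + 4·12 + 14)/6 = 72/6 = 12
te_I = (2 + 4·4 + 6)/6 = 24/6 = 4
te_J = (3 + 4·9 + 15)/6 = 54/6 = 9

Forward pass:
ES_A = 0; EF_A = 12
ES_B = 0; EF_B = 7
ES_C = 0; EF_C = 10
ES_D = 10; EF_D = 10+8 = 18
ES_E = 10; EF_E = 10+13 = 23
ES_F = 12; EF_F = 12+8 = 20
ES_G = 12; EF_G = 12+7 = 19
ES_H = 10; EF_H = 10+12 = 22
ES_I = 20; EF_I = 20+4 = 24
ES_J = max(EF_B=7, EF_D=18, EF_E=23, EF_G=19, EF_H=22, EF_I=24) = 24; EF_J = 24+9 = 33
Expected project duration μ = 33 weeks. Critical path: A → F → I → J.

33 weeks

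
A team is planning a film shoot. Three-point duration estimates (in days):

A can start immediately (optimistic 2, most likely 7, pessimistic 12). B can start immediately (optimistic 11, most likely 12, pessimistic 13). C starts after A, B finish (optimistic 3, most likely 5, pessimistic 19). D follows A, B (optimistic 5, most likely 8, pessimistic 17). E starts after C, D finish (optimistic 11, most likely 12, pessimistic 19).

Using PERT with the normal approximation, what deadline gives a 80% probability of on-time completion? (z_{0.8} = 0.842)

te_A = (2 + 4·7 + 12)/6 = 42/6 = 7; σ²_A = ((12−2)/6)² = 2.778
te_B = (11 + 4·12 + 13)/6 = 72/6 = 12; σ²_B = ((13−11)/6)² = 0.111
te_C = (3 + 4·5 + 19)/6 = 42/6 = 7; σ²_C = ((19−3)/6)² = 7.111
te_D = (5 + 4·8 + 17)/6 = 54/6 = 9; σ²_D = ((17−5)/6)² = 4.000
te_E = (11 + 4·12 + 19)/6 = 78/6 = 13; σ²_E = ((19−11)/6)² = 1.778

Forward pass:
ES_A = 0; EF_A = 7
ES_B = 0; EF_B = 12
ES_C = max(EF_A=7, EF_B=12) = 12; EF_C = 12+7 = 19
ES_D = max(EF_A=7, EF_B=12) = 12; EF_D = 12+9 = 21
ES_E = max(EF_C=19, EF_D=21) = 21; EF_E = 21+13 = 34
Expected project duration μ = 34 days. Critical path: B → D → E.

Variance along critical path = 0.111 + 4.000 + 1.778 = 5.889; σ = 2.427 days.
D = μ + z·σ = 34 + 0.842·2.427 = 36.0 days

36.0 days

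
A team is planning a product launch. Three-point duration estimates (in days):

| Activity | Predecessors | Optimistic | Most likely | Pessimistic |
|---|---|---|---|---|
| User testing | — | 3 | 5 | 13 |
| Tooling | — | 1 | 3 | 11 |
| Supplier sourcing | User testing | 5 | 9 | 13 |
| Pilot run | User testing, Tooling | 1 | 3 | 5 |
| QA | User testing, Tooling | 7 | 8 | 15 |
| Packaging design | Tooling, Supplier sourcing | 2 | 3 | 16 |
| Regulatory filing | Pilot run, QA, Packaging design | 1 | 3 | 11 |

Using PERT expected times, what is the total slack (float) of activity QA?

te_User testing = (3 + 4·5 + 13)/6 = 36/6 = 6
te_Tooling = (1 + 4·3 + 11)/6 = 24/6 = 4
te_Supplier sourcing = (5 + 4·9 + 13)/6 = 54/6 = 9
te_Pilot run = (1 + 4·3 + 5)/6 = 18/6 = 3
te_QA = (7 + 4·8 + 15)/6 = 54/6 = 9
te_Packaging design = (2 + 4·3 + 16)/6 = 30/6 = 5
te_Regulatory filing = (1 + 4·3 + 11)/6 = 24/6 = 4

Forward pass:
ES_User testing = 0; EF_User testing = 6
ES_Tooling = 0; EF_Tooling = 4
ES_Supplier sourcing = 6; EF_Supplier sourcing = 6+9 = 15
ES_Pilot run = max(EF_User testing=6, EF_Tooling=4) = 6; EF_Pilot run = 6+3 = 9
ES_QA = max(EF_User testing=6, EF_Tooling=4) = 6; EF_QA = 6+9 = 15
ES_Packaging design = max(EF_Tooling=4, EF_Supplier sourcing=15) = 15; EF_Packaging design = 15+5 = 20
ES_Regulatory filing = max(EF_Pilot run=9, EF_QA=15, EF_Packaging design=20) = 20; EF_Regulatory filing = 20+4 = 24
Expected project duration μ = 24 days. Critical path: User testing → Supplier sourcing → Packaging design → Regulatory filing.

Backward pass:
LF_Regulatory filing = 24; LS_Regulatory filing = 24−4 = 20
LF_Packaging design = LS_Regulatory filing = 20; LS_Packaging design = 20−5 = 15
LF_QA = LS_Regulatory filing = 20; LS_QA = 20−9 = 11
LF_Pilot run = LS_Regulatory filing = 20; LS_Pilot run = 20−3 = 17
LF_Supplier sourcing = LS_Packaging design = 15; LS_Supplier sourcing = 15−9 = 6
LF_Tooling = min(LS_Pilot run=17, LS_QA=11, LS_Packaging design=15) = 11; LS_Tooling = 11−4 = 7
LF_User testing = min(LS_Supplier sourcing=6, LS_Pilot run=17, LS_QA=11) = 6; LS_User testing = 6−6 = 0
Slack_QA = LS_QA − ES_QA = 11 − 6 = 5

5 days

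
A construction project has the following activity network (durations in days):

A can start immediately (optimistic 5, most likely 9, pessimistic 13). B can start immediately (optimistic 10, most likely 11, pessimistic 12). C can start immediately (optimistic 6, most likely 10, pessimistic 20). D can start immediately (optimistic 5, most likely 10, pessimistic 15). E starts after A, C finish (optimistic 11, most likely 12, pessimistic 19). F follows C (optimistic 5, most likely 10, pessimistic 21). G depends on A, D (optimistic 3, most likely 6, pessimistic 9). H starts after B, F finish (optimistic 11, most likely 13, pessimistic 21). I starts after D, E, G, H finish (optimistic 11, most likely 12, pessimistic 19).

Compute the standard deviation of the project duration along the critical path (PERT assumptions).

te_A = (5 + 4·9 + 13)/6 = 54/6 = 9; σ²_A = ((13−5)/6)² = 1.778
te_B = (10 + 4·11 + 12)/6 = 66/6 = 11; σ²_B = ((12−10)/6)² = 0.111
te_C = (6 + 4·10 + 20)/6 = 66/6 = 11; σ²_C = ((20−6)/6)² = 5.444
te_D = (5 + 4·10 + 15)/6 = 60/6 = 10; σ²_D = ((15−5)/6)² = 2.778
te_E = (11 + 4·12 + 19)/6 = 78/6 = 13; σ²_E = ((19−11)/6)² = 1.778
te_F = (5 + 4·10 + 21)/6 = 66/6 = 11; σ²_F = ((21−5)/6)² = 7.111
te_G = (3 + 4·6 + 9)/6 = 36/6 = 6; σ²_G = ((9−3)/6)² = 1.000
te_H = (11 + 4·13 + 21)/6 = 84/6 = 14; σ²_H = ((21−11)/6)² = 2.778
te_I = (11 + 4·12 + 19)/6 = 78/6 = 13; σ²_I = ((19−11)/6)² = 1.778

Forward pass:
ES_A = 0; EF_A = 9
ES_B = 0; EF_B = 11
ES_C = 0; EF_C = 11
ES_D = 0; EF_D = 10
ES_E = max(EF_A=9, EF_C=11) = 11; EF_E = 11+13 = 24
ES_F = 11; EF_F = 11+11 = 22
ES_G = max(EF_A=9, EF_D=10) = 10; EF_G = 10+6 = 16
ES_H = max(EF_B=11, EF_F=22) = 22; EF_H = 22+14 = 36
ES_I = max(EF_D=10, EF_E=24, EF_G=16, EF_H=36) = 36; EF_I = 36+13 = 49
Expected project duration μ = 49 days. Critical path: C → F → H → I.

Variance along critical path = 5.444 + 7.111 + 2.778 + 1.778 = 17.111
σ = √17.111 = 4.137 days

4.14 days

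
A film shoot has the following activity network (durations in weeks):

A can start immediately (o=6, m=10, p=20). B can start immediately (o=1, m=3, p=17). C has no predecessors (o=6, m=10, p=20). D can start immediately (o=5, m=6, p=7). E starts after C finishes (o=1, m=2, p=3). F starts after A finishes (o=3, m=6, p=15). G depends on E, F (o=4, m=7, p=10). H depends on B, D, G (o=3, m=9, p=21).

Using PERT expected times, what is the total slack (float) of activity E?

te_A = (6 + 4·10 + 20)/6 = 66/6 = 11
te_B = (1 + 4·3 + 17)/6 = 30/6 = 5
te_C = (6 + 4·10 + 20)/6 = 66/6 = 11
te_D = (5 + 4·6 + 7)/6 = 36/6 = 6
te_E = (1 + 4·2 + 3)/6 = 12/6 = 2
te_F = (3 + 4·6 + 15)/6 = 42/6 = 7
te_G = (4 + 4·7 + 10)/6 = 42/6 = 7
te_H = (3 + 4·9 + 21)/6 = 60/6 = 10

Forward pass:
ES_A = 0; EF_A = 11
ES_B = 0; EF_B = 5
ES_C = 0; EF_C = 11
ES_D = 0; EF_D = 6
ES_E = 11; EF_E = 11+2 = 13
ES_F = 11; EF_F = 11+7 = 18
ES_G = max(EF_E=13, EF_F=18) = 18; EF_G = 18+7 = 25
ES_H = max(EF_B=5, EF_D=6, EF_G=25) = 25; EF_H = 25+10 = 35
Expected project duration μ = 35 weeks. Critical path: A → F → G → H.

Backward pass:
LF_H = 35; LS_H = 35−10 = 25
LF_G = LS_H = 25; LS_G = 25−7 = 18
LF_F = LS_G = 18; LS_F = 18−7 = 11
LF_E = LS_G = 18; LS_E = 18−2 = 16
LF_D = LS_H = 25; LS_D = 25−6 = 19
LF_C = LS_E = 16; LS_C = 16−11 = 5
LF_B = LS_H = 25; LS_B = 25−5 = 20
LF_A = LS_F = 11; LS_A = 11−11 = 0
Slack_E = LS_E − ES_E = 16 − 11 = 5

5 weeks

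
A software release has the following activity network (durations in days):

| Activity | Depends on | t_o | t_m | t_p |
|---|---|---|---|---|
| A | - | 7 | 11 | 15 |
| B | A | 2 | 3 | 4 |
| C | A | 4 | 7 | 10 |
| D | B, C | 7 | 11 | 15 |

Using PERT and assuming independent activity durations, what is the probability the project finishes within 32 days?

te_A = (7 + 4·11 + 15)/6 = 66/6 = 11; σ²_A = ((15−7)/6)² = 1.778
te_B = (2 + 4·3 + 4)/6 = 18/6 = 3; σ²_B = ((4−2)/6)² = 0.111
te_C = (4 + 4·7 + 10)/6 = 42/6 = 7; σ²_C = ((10−4)/6)² = 1.000
te_D = (7 + 4·11 + 15)/6 = 66/6 = 11; σ²_D = ((15−7)/6)² = 1.778

Forward pass:
ES_A = 0; EF_A = 11
ES_B = 11; EF_B = 11+3 = 14
ES_C = 11; EF_C = 11+7 = 18
ES_D = max(EF_B=14, EF_C=18) = 18; EF_D = 18+11 = 29
Expected project duration μ = 29 days. Critical path: A → C → D.

Variance along critical path = 1.778 + 1.000 + 1.778 = 4.556; σ = √4.556 = 2.134 days.
Z = (32 − 29) / 2.134 = 1.406
P(T ≤ 32) = Φ(1.406) ≈ 0.920

0.920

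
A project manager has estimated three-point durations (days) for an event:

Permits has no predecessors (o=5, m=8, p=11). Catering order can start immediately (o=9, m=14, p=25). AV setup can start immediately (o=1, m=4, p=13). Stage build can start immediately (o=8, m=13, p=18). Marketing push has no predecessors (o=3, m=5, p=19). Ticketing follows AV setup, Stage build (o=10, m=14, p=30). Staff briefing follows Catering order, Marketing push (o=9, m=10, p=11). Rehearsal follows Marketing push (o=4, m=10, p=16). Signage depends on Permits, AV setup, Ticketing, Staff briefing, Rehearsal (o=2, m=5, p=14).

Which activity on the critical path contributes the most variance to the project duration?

te_Permits = (5 + 4·8 + 11)/6 = 48/6 = 8; σ²_Permits = ((11−5)/6)² = 1.000
te_Catering order = (9 + 4·14 + 25)/6 = 90/6 = 15; σ²_Catering order = ((25−9)/6)² = 7.111
te_AV setup = (1 + 4·4 + 13)/6 = 30/6 = 5; σ²_AV setup = ((13−1)/6)² = 4.000
te_Stage build = (8 + 4·13 + 18)/6 = 78/6 = 13; σ²_Stage build = ((18−8)/6)² = 2.778
te_Marketing push = (3 + 4·5 + 19)/6 = 42/6 = 7; σ²_Marketing push = ((19−3)/6)² = 7.111
te_Ticketing = (10 + 4·14 + 30)/6 = 96/6 = 16; σ²_Ticketing = ((30−10)/6)² = 11.111
te_Staff briefing = (9 + 4·10 + 11)/6 = 60/6 = 10; σ²_Staff briefing = ((11−9)/6)² = 0.111
te_Rehearsal = (4 + 4·10 + 16)/6 = 60/6 = 10; σ²_Rehearsal = ((16−4)/6)² = 4.000
te_Signage = (2 + 4·5 + 14)/6 = 36/6 = 6; σ²_Signage = ((14−2)/6)² = 4.000

Forward pass:
ES_Permits = 0; EF_Permits = 8
ES_Catering order = 0; EF_Catering order = 15
ES_AV setup = 0; EF_AV setup = 5
ES_Stage build = 0; EF_Stage build = 13
ES_Marketing push = 0; EF_Marketing push = 7
ES_Ticketing = max(EF_AV setup=5, EF_Stage build=13) = 13; EF_Ticketing = 13+16 = 29
ES_Staff briefing = max(EF_Catering order=15, EF_Marketing push=7) = 15; EF_Staff briefing = 15+10 = 25
ES_Rehearsal = 7; EF_Rehearsal = 7+10 = 17
ES_Signage = max(EF_Permits=8, EF_AV setup=5, EF_Ticketing=29, EF_Staff briefing=25, EF_Rehearsal=17) = 29; EF_Signage = 29+6 = 35
Expected project duration μ = 35 days. Critical path: Stage build → Ticketing → Signage.

Variances on critical path: σ²_Stage build=2.778, σ²_Ticketing=11.111, σ²_Signage=4.000.
Largest is σ²_Ticketing = 11.111.

Ticketing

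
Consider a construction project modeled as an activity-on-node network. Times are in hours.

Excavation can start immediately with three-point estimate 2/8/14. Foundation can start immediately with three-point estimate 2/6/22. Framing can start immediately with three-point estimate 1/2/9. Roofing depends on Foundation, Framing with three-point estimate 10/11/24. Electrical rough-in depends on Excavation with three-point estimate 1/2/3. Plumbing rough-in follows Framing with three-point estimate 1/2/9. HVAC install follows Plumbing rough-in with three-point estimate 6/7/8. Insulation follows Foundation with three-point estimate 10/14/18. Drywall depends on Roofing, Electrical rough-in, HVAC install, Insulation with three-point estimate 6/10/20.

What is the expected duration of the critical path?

te_Excavation = (2 + 4·8 + 14)/6 = 48/6 = 8
te_Foundation = (2 + 4·6 + 22)/6 = 48/6 = 8
te_Framing = (1 + 4·2 + 9)/6 = 18/6 = 3
te_Roofing = (10 + 4·11 + 24)/6 = 78/6 = 13
te_Electrical rough-in = (1 + 4·2 + 3)/6 = 12/6 = 2
te_Plumbing rough-in = (1 + 4·2 + 9)/6 = 18/6 = 3
te_HVAC install = (6 + 4·7 + 8)/6 = 42/6 = 7
te_Insulation = (10 + 4·14 + 18)/6 = 84/6 = 14
te_Drywall = (6 + 4·10 + 20)/6 = 66/6 = 11

Forward pass:
ES_Excavation = 0; EF_Excavation = 8
ES_Foundation = 0; EF_Foundation = 8
ES_Framing = 0; EF_Framing = 3
ES_Roofing = max(EF_Foundation=8, EF_Framing=3) = 8; EF_Roofing = 8+13 = 21
ES_Electrical rough-in = 8; EF_Electrical rough-in = 8+2 = 10
ES_Plumbing rough-in = 3; EF_Plumbing rough-in = 3+3 = 6
ES_HVAC install = 6; EF_HVAC install = 6+7 = 13
ES_Insulation = 8; EF_Insulation = 8+14 = 22
ES_Drywall = max(EF_Roofing=21, EF_Electrical rough-in=10, EF_HVAC install=13, EF_Insulation=22) = 22; EF_Drywall = 22+11 = 33
Expected project duration μ = 33 hours. Critical path: Foundation → Insulation → Drywall.

33 hours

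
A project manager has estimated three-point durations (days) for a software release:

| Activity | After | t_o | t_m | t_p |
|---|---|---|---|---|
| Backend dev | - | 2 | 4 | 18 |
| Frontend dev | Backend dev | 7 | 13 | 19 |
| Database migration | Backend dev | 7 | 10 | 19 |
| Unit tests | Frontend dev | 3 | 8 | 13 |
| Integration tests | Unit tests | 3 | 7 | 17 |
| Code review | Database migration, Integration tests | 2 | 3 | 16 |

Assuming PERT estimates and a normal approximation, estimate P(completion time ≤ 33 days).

te_Backend dev = (2 + 4·4 + 18)/6 = 36/6 = 6; σ²_Backend dev = ((18−2)/6)² = 7.111
te_Frontend dev = (7 + 4·13 + 19)/6 = 78/6 = 13; σ²_Frontend dev = ((19−7)/6)² = 4.000
te_Database migration = (7 + 4·10 + 19)/6 = 66/6 = 11; σ²_Database migration = ((19−7)/6)² = 4.000
te_Unit tests = (3 + 4·8 + 13)/6 = 48/6 = 8; σ²_Unit tests = ((13−3)/6)² = 2.778
te_Integration tests = (3 + 4·7 + 17)/6 = 48/6 = 8; σ²_Integration tests = ((17−3)/6)² = 5.444
te_Code review = (2 + 4·3 + 16)/6 = 30/6 = 5; σ²_Code review = ((16−2)/6)² = 5.444

Forward pass:
ES_Backend dev = 0; EF_Backend dev = 6
ES_Frontend dev = 6; EF_Frontend dev = 6+13 = 19
ES_Database migration = 6; EF_Database migration = 6+11 = 17
ES_Unit tests = 19; EF_Unit tests = 19+8 = 27
ES_Integration tests = 27; EF_Integration tests = 27+8 = 35
ES_Code review = max(EF_Database migration=17, EF_Integration tests=35) = 35; EF_Code review = 35+5 = 40
Expected project duration μ = 40 days. Critical path: Backend dev → Frontend dev → Unit tests → Integration tests → Code review.

Variance along critical path = 7.111 + 4.000 + 2.778 + 5.444 + 5.444 = 24.778; σ = √24.778 = 4.978 days.
Z = (33 − 40) / 4.978 = -1.406
P(T ≤ 33) = Φ(-1.406) ≈ 0.080

0.080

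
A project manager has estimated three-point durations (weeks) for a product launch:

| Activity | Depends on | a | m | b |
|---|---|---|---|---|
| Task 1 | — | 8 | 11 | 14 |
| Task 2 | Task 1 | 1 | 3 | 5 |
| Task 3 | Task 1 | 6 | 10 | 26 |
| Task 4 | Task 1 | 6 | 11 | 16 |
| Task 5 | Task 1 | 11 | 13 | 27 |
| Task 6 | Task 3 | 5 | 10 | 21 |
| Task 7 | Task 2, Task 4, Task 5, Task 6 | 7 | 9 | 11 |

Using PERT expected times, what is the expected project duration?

te_Task 1 = (8 + 4·11 + 14)/6 = 66/6 = 11
te_Task 2 = (1 + 4·3 + 5)/6 = 18/6 = 3
te_Task 3 = (6 + 4·10 + 26)/6 = 72/6 = 12
te_Task 4 = (6 + 4·11 + 16)/6 = 66/6 = 11
te_Task 5 = (11 + 4·13 + 27)/6 = 90/6 = 15
te_Task 6 = (5 + 4·10 + 21)/6 = 66/6 = 11
te_Task 7 = (7 + 4·9 + 11)/6 = 54/6 = 9

Forward pass:
ES_Task 1 = 0; EF_Task 1 = 11
ES_Task 2 = 11; EF_Task 2 = 11+3 = 14
ES_Task 3 = 11; EF_Task 3 = 11+12 = 23
ES_Task 4 = 11; EF_Task 4 = 11+11 = 22
ES_Task 5 = 11; EF_Task 5 = 11+15 = 26
ES_Task 6 = 23; EF_Task 6 = 23+11 = 34
ES_Task 7 = max(EF_Task 2=14, EF_Task 4=22, EF_Task 5=26, EF_Task 6=34) = 34; EF_Task 7 = 34+9 = 43
Expected project duration μ = 43 weeks. Critical path: Task 1 → Task 3 → Task 6 → Task 7.

43 weeks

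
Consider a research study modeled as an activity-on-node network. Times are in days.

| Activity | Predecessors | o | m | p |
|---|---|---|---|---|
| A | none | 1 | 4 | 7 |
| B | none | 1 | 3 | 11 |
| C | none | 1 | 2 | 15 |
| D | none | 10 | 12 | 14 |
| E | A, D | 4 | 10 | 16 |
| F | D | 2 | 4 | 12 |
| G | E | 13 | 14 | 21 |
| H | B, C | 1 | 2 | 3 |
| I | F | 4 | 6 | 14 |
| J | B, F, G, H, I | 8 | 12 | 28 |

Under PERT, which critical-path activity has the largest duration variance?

te_A = (1 + 4·4 + 7)/6 = 24/6 = 4; σ²_A = ((7−1)/6)² = 1.000
te_B = (1 + 4·3 + 11)/6 = 24/6 = 4; σ²_B = ((11−1)/6)² = 2.778
te_C = (1 + 4·2 + 15)/6 = 24/6 = 4; σ²_C = ((15−1)/6)² = 5.444
te_D = (10 + 4·12 + 14)/6 = 72/6 = 12; σ²_D = ((14−10)/6)² = 0.444
te_E = (4 + 4·10 + 16)/6 = 60/6 = 10; σ²_E = ((16−4)/6)² = 4.000
te_F = (2 + 4·4 + 12)/6 = 30/6 = 5; σ²_F = ((12−2)/6)² = 2.778
te_G = (13 + 4·14 + 21)/6 = 90/6 = 15; σ²_G = ((21−13)/6)² = 1.778
te_H = (1 + 4·2 + 3)/6 = 12/6 = 2; σ²_H = ((3−1)/6)² = 0.111
te_I = (4 + 4·6 + 14)/6 = 42/6 = 7; σ²_I = ((14−4)/6)² = 2.778
te_J = (8 + 4·12 + 28)/6 = 84/6 = 14; σ²_J = ((28−8)/6)² = 11.111

Forward pass:
ES_A = 0; EF_A = 4
ES_B = 0; EF_B = 4
ES_C = 0; EF_C = 4
ES_D = 0; EF_D = 12
ES_E = max(EF_A=4, EF_D=12) = 12; EF_E = 12+10 = 22
ES_F = 12; EF_F = 12+5 = 17
ES_G = 22; EF_G = 22+15 = 37
ES_H = max(EF_B=4, EF_C=4) = 4; EF_H = 4+2 = 6
ES_I = 17; EF_I = 17+7 = 24
ES_J = max(EF_B=4, EF_F=17, EF_G=37, EF_H=6, EF_I=24) = 37; EF_J = 37+14 = 51
Expected project duration μ = 51 days. Critical path: D → E → G → J.

Variances on critical path: σ²_D=0.444, σ²_E=4.000, σ²_G=1.778, σ²_J=11.111.
Largest is σ²_J = 11.111.

J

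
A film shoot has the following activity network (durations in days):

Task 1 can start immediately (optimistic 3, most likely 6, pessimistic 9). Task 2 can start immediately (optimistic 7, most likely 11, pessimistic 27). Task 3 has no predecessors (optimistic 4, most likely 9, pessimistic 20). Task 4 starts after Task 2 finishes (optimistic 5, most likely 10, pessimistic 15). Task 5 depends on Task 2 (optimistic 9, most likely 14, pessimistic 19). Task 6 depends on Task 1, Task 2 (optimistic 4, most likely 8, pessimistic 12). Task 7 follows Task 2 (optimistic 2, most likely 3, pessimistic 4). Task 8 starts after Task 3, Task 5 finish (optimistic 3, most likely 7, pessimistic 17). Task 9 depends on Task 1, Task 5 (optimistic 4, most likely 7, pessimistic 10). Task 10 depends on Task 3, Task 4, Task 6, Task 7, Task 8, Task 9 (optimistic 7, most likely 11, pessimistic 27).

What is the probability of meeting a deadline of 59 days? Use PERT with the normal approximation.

0.977

te_Task 1 = (3 + 4·6 + 9)/6 = 36/6 = 6; σ²_Task 1 = ((9−3)/6)² = 1.000
te_Task 2 = (7 + 4·11 + 27)/6 = 78/6 = 13; σ²_Task 2 = ((27−7)/6)² = 11.111
te_Task 3 = (4 + 4·9 + 20)/6 = 60/6 = 10; σ²_Task 3 = ((20−4)/6)² = 7.111
te_Task 4 = (5 + 4·10 + 15)/6 = 60/6 = 10; σ²_Task 4 = ((15−5)/6)² = 2.778
te_Task 5 = (9 + 4·14 + 19)/6 = 84/6 = 14; σ²_Task 5 = ((19−9)/6)² = 2.778
te_Task 6 = (4 + 4·8 + 12)/6 = 48/6 = 8; σ²_Task 6 = ((12−4)/6)² = 1.778
te_Task 7 = (2 + 4·3 + 4)/6 = 18/6 = 3; σ²_Task 7 = ((4−2)/6)² = 0.111
te_Task 8 = (3 + 4·7 + 17)/6 = 48/6 = 8; σ²_Task 8 = ((17−3)/6)² = 5.444
te_Task 9 = (4 + 4·7 + 10)/6 = 42/6 = 7; σ²_Task 9 = ((10−4)/6)² = 1.000
te_Task 10 = (7 + 4·11 + 27)/6 = 78/6 = 13; σ²_Task 10 = ((27−7)/6)² = 11.111

Forward pass:
ES_Task 1 = 0; EF_Task 1 = 6
ES_Task 2 = 0; EF_Task 2 = 13
ES_Task 3 = 0; EF_Task 3 = 10
ES_Task 4 = 13; EF_Task 4 = 13+10 = 23
ES_Task 5 = 13; EF_Task 5 = 13+14 = 27
ES_Task 6 = max(EF_Task 1=6, EF_Task 2=13) = 13; EF_Task 6 = 13+8 = 21
ES_Task 7 = 13; EF_Task 7 = 13+3 = 16
ES_Task 8 = max(EF_Task 3=10, EF_Task 5=27) = 27; EF_Task 8 = 27+8 = 35
ES_Task 9 = max(EF_Task 1=6, EF_Task 5=27) = 27; EF_Task 9 = 27+7 = 34
ES_Task 10 = max(EF_Task 3=10, EF_Task 4=23, EF_Task 6=21, EF_Task 7=16, EF_Task 8=35, EF_Task 9=34) = 35; EF_Task 10 = 35+13 = 48
Expected project duration μ = 48 days. Critical path: Task 2 → Task 5 → Task 8 → Task 10.

Variance along critical path = 11.111 + 2.778 + 5.444 + 11.111 = 30.444; σ = √30.444 = 5.518 days.
Z = (59 − 48) / 5.518 = 1.994
P(T ≤ 59) = Φ(1.994) ≈ 0.977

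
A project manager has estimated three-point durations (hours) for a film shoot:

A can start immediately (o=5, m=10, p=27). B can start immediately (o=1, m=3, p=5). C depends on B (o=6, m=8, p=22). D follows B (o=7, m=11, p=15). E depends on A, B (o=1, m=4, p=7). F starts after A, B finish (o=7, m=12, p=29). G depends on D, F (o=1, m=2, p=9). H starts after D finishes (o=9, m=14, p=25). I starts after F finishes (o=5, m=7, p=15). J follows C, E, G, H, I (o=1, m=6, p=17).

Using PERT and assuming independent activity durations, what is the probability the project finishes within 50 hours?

te_A = (5 + 4·10 + 27)/6 = 72/6 = 12; σ²_A = ((27−5)/6)² = 13.444
te_B = (1 + 4·3 + 5)/6 = 18/6 = 3; σ²_B = ((5−1)/6)² = 0.444
te_C = (6 + 4·8 + 22)/6 = 60/6 = 10; σ²_C = ((22−6)/6)² = 7.111
te_D = (7 + 4·11 + 15)/6 = 66/6 = 11; σ²_D = ((15−7)/6)² = 1.778
te_E = (1 + 4·4 + 7)/6 = 24/6 = 4; σ²_E = ((7−1)/6)² = 1.000
te_F = (7 + 4·12 + 29)/6 = 84/6 = 14; σ²_F = ((29−7)/6)² = 13.444
te_G = (1 + 4·2 + 9)/6 = 18/6 = 3; σ²_G = ((9−1)/6)² = 1.778
te_H = (9 + 4·14 + 25)/6 = 90/6 = 15; σ²_H = ((25−9)/6)² = 7.111
te_I = (5 + 4·7 + 15)/6 = 48/6 = 8; σ²_I = ((15−5)/6)² = 2.778
te_J = (1 + 4·6 + 17)/6 = 42/6 = 7; σ²_J = ((17−1)/6)² = 7.111

Forward pass:
ES_A = 0; EF_A = 12
ES_B = 0; EF_B = 3
ES_C = 3; EF_C = 3+10 = 13
ES_D = 3; EF_D = 3+11 = 14
ES_E = max(EF_A=12, EF_B=3) = 12; EF_E = 12+4 = 16
ES_F = max(EF_A=12, EF_B=3) = 12; EF_F = 12+14 = 26
ES_G = max(EF_D=14, EF_F=26) = 26; EF_G = 26+3 = 29
ES_H = 14; EF_H = 14+15 = 29
ES_I = 26; EF_I = 26+8 = 34
ES_J = max(EF_C=13, EF_E=16, EF_G=29, EF_H=29, EF_I=34) = 34; EF_J = 34+7 = 41
Expected project duration μ = 41 hours. Critical path: A → F → I → J.

Variance along critical path = 13.444 + 13.444 + 2.778 + 7.111 = 36.778; σ = √36.778 = 6.064 hours.
Z = (50 − 41) / 6.064 = 1.484
P(T ≤ 50) = Φ(1.484) ≈ 0.931

0.931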